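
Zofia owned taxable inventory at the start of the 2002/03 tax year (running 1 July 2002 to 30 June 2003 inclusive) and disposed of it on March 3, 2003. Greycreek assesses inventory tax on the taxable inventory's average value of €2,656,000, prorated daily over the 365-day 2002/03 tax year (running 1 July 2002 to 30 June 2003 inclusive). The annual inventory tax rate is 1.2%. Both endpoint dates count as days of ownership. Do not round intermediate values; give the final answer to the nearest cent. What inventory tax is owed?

€21,480.85

Days held (July 1, 2002 – March 3, 2003): 246 out of 365
Tax = €2,656,000 × 1.2% × 246/365 = €21,480.8548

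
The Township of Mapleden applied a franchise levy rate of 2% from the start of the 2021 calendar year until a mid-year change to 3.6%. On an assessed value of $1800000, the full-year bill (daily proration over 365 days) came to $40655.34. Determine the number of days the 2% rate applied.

Let d = days at the first rate; then 365 − d days at the second rate.
$1800000 × [2%·d + 3.6%·(365−d)] / 365 = $40655.34
Solving gives d = 306, so the new rate took effect on 3 November 2021.

306 days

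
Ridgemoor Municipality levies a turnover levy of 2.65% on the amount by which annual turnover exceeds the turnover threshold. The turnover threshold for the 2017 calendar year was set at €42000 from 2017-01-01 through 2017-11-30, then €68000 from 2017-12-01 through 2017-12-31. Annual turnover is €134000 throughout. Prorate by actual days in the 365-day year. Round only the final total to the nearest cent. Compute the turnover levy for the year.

€2379.48

2017-01-01 to 2017-11-30: 334 days, exemption €42000 → (€134000 − €42000) × 2.65% × 334/365 = €2230.9370
2017-12-01 to 2017-12-31: 31 days, exemption €68000 → (€134000 − €68000) × 2.65% × 31/365 = €148.5452
Total = €2379.4822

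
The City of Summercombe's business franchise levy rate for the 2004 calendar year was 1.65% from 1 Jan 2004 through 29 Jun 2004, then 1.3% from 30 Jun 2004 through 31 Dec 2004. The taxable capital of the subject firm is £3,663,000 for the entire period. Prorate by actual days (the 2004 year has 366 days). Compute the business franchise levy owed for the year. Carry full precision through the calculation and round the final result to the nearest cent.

1 Jan – 29 Jun 2004: 181 days at 1.65% → £3,663,000 × 1.65% × 181/366 = £29,889.4795
30 Jun – 31 Dec 2004: 185 days at 1.3% → £3,663,000 × 1.3% × 185/366 = £24,069.7131
Total = £53,959.1926

£53,959.19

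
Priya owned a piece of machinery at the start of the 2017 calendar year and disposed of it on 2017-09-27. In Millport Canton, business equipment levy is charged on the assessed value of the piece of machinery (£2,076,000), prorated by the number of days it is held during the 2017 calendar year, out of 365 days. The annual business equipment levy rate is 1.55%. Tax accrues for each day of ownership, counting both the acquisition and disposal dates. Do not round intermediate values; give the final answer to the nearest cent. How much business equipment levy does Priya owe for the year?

Days held (2017-01-01 to 2017-09-27): 270 out of 365
Tax = £2,076,000 × 1.55% × 270/365 = £23,802.9041

£23,802.90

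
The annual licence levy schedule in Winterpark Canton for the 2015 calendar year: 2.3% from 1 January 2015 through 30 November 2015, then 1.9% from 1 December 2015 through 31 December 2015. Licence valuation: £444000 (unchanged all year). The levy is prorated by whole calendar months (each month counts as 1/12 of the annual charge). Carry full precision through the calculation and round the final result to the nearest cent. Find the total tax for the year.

1 January – 30 November 2015: 11 months at 2.3% → £444000 × 2.3% × 11/12 = £9361.0000
1 December – 31 December 2015: 1 month at 1.9% → £444000 × 1.9% × 1/12 = £703.0000
Total = £10064.0000

£10064.00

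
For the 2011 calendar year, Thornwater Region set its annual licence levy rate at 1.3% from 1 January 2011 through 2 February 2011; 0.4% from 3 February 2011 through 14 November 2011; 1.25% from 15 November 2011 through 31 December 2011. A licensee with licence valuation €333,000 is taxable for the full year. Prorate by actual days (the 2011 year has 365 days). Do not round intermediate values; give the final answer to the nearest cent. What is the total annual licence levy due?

1 January – 2 February 2011: 33 days at 1.3% → €333,000 × 1.3% × 33/365 = €391.3890
3 February – 14 November 2011: 285 days at 0.4% → €333,000 × 0.4% × 285/365 = €1,040.0548
15 November – 31 December 2011: 47 days at 1.25% → €333,000 × 1.25% × 47/365 = €535.9932
Total = €1,967.4370

€1,967.44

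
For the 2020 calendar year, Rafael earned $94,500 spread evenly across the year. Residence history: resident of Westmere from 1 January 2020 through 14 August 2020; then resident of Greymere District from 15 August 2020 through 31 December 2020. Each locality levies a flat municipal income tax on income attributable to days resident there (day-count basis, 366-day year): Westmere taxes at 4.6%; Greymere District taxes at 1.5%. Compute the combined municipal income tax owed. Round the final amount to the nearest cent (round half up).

Westmere, 1 January – 14 August 2020: 227 days → $94,500 × 4.6% × 227/366 = $2,696.0902
Greymere District, 15 August – 31 December 2020: 139 days → $94,500 × 1.5% × 139/366 = $538.3402
Total = $3,234.4303

$3,234.43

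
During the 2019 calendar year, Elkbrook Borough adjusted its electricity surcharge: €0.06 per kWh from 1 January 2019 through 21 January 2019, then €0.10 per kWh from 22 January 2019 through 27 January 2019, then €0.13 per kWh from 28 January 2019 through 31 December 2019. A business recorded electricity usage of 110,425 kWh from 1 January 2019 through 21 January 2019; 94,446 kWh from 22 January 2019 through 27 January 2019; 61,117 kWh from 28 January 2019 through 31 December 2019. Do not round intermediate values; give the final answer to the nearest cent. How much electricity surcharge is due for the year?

€24,015.31

1 January – 21 January 2019: 110,425 kWh at €0.06/kWh → €6,625.50
22 January – 27 January 2019: 94,446 kWh at €0.10/kWh → €9,444.60
28 January – 31 December 2019: 61,117 kWh at €0.13/kWh → €7,945.21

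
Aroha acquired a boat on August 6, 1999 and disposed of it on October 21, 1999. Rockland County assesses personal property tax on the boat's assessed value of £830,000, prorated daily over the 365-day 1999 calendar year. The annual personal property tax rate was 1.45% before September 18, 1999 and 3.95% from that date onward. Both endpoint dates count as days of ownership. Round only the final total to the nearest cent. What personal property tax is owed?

August 6 – September 17, 1999: 43 days at 1.45% → £830,000 × 1.45% × 43/365 = £1,417.8219
September 18 – October 21, 1999: 34 days at 3.95% → £830,000 × 3.95% × 34/365 = £3,053.9452
Total = £4,471.7671

£4,471.77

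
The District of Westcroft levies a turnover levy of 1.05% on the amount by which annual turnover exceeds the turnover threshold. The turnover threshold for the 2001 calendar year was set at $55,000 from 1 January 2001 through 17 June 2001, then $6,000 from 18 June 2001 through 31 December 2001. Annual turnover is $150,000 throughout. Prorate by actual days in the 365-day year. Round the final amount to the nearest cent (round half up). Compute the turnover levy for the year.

1 January – 17 June 2001: 168 days, exemption $55,000 → ($150,000 − $55,000) × 1.05% × 168/365 = $459.1233
18 June – 31 December 2001: 197 days, exemption $6,000 → ($150,000 − $6,000) × 1.05% × 197/365 = $816.0658
Total = $1,275.1890

$1,275.19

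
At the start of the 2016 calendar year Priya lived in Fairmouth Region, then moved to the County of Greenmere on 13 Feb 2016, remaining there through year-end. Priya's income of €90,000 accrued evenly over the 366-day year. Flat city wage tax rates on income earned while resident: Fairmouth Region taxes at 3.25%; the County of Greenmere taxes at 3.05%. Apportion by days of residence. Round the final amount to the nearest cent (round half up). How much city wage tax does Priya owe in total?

€2,766.15

Fairmouth Region, 1 Jan – 12 Feb 2016: 43 days → €90,000 × 3.25% × 43/366 = €343.6475
The County of Greenmere, 13 Feb – 31 Dec 2016: 323 days → €90,000 × 3.05% × 323/366 = €2,422.5000
Total = €2,766.1475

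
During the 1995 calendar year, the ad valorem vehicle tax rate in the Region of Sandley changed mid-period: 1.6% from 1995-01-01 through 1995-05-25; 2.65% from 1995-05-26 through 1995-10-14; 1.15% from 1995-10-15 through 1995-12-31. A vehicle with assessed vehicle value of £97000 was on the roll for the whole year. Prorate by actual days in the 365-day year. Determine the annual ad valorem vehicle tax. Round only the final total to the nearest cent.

1995-01-01 to 1995-05-25: 145 days at 1.6% → £97000 × 1.6% × 145/365 = £616.5479
1995-05-26 to 1995-10-14: 142 days at 2.65% → £97000 × 2.65% × 142/365 = £1000.0301
1995-10-15 to 1995-12-31: 78 days at 1.15% → £97000 × 1.15% × 78/365 = £238.3808
Total = £1854.9589

£1854.96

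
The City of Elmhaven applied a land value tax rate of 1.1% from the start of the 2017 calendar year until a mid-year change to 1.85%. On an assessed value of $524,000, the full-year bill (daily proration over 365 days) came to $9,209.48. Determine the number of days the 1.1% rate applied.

Let d = days at the first rate; then 365 − d days at the second rate.
$524,000 × [1.1%·d + 1.85%·(365−d)] / 365 = $9,209.48
Solving gives d = 45, so the new rate took effect on 15 February 2017.

45 days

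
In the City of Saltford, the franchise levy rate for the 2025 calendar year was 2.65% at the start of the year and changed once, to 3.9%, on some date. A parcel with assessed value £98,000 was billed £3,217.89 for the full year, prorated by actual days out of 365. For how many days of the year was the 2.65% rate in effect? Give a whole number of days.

180 days

Let d = days at the first rate; then 365 − d days at the second rate.
£98,000 × [2.65%·d + 3.9%·(365−d)] / 365 = £3,217.89
Solving gives d = 180, so the new rate took effect on June 30, 2025.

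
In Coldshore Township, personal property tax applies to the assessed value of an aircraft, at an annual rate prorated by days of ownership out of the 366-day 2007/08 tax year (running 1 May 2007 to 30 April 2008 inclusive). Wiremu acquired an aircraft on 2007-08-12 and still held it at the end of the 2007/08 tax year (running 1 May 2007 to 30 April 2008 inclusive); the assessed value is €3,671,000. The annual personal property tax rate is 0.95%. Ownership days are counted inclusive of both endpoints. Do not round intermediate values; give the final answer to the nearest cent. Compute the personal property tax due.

€25,060.09

Days held (2007-08-12 to 2008-04-30): 263 out of 366
Tax = €3,671,000 × 0.95% × 263/366 = €25,060.0915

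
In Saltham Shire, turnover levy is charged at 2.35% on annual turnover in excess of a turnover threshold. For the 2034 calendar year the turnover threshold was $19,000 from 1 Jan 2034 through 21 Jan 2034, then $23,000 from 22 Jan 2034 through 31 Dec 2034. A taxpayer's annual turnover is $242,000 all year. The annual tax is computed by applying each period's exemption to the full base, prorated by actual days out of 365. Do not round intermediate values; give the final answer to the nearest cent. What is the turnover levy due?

$5,151.91

1 Jan – 21 Jan 2034: 21 days, exemption $19,000 → ($242,000 − $19,000) × 2.35% × 21/365 = $301.5082
22 Jan – 31 Dec 2034: 344 days, exemption $23,000 → ($242,000 − $23,000) × 2.35% × 344/365 = $4,850.4000
Total = $5,151.9082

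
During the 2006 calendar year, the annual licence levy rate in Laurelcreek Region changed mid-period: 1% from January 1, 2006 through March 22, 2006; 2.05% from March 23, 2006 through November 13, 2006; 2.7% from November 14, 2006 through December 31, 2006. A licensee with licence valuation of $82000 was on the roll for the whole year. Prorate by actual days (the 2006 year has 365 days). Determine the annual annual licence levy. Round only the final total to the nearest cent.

January 1 – March 22, 2006: 81 days at 1% → $82000 × 1% × 81/365 = $181.9726
March 23 – November 13, 2006: 236 days at 2.05% → $82000 × 2.05% × 236/365 = $1086.8932
November 14 – December 31, 2006: 48 days at 2.7% → $82000 × 2.7% × 48/365 = $291.1562
Total = $1560.0219

$1560.02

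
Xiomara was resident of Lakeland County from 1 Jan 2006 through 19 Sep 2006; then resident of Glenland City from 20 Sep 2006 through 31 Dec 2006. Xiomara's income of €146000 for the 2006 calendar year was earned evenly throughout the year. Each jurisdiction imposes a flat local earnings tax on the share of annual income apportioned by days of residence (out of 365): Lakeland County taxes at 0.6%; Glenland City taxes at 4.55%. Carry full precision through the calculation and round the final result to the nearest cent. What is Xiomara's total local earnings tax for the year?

€2503.40

Lakeland County, 1 Jan – 19 Sep 2006: 262 days → €146000 × 0.6% × 262/365 = €628.8000
Glenland City, 20 Sep – 31 Dec 2006: 103 days → €146000 × 4.55% × 103/365 = €1874.6000
Total = €2503.4000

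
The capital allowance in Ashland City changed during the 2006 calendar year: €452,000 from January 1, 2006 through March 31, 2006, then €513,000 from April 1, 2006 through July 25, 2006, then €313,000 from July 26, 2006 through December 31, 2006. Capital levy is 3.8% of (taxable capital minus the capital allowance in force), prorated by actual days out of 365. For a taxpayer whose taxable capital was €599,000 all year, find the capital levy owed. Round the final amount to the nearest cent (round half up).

€7,150.25

January 1 – March 31, 2006: 90 days, exemption €452,000 → (€599,000 − €452,000) × 3.8% × 90/365 = €1,377.3699
April 1 – July 25, 2006: 116 days, exemption €513,000 → (€599,000 − €513,000) × 3.8% × 116/365 = €1,038.5973
July 26 – December 31, 2006: 159 days, exemption €313,000 → (€599,000 − €313,000) × 3.8% × 159/365 = €4,734.2795
Total = €7,150.2466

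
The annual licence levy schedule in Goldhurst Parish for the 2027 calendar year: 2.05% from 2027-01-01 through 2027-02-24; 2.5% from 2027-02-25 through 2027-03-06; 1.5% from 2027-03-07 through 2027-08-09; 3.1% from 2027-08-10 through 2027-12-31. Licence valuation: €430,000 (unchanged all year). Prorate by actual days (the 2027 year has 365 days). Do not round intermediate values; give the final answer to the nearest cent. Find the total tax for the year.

€9,638.48

2027-01-01 to 2027-02-24: 55 days at 2.05% → €430,000 × 2.05% × 55/365 = €1,328.2877
2027-02-25 to 2027-03-06: 10 days at 2.5% → €430,000 × 2.5% × 10/365 = €294.5205
2027-03-07 to 2027-08-09: 156 days at 1.5% → €430,000 × 1.5% × 156/365 = €2,756.7123
2027-08-10 to 2027-12-31: 144 days at 3.1% → €430,000 × 3.1% × 144/365 = €5,258.9589
Total = €9,638.4795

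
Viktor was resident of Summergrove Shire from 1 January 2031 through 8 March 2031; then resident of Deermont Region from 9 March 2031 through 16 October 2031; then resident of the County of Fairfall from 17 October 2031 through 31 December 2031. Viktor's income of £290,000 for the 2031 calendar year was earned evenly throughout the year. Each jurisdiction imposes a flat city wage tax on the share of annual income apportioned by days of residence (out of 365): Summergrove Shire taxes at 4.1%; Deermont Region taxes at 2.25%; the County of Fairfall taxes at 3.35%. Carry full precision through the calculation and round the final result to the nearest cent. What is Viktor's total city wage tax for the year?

£8,174.03

Summergrove Shire, 1 January – 8 March 2031: 67 days → £290,000 × 4.1% × 67/365 = £2,182.5479
Deermont Region, 9 March – 16 October 2031: 222 days → £290,000 × 2.25% × 222/365 = £3,968.6301
The County of Fairfall, 17 October – 31 December 2031: 76 days → £290,000 × 3.35% × 76/365 = £2,022.8493
Total = £8,174.0274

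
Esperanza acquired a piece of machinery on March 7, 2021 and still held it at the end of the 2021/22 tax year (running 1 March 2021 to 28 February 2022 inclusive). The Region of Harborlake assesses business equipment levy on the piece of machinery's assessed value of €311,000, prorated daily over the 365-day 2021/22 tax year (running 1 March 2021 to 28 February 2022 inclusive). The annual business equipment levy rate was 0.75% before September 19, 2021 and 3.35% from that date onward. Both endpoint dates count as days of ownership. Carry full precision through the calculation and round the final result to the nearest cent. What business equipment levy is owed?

€5,905.17

March 7 – September 18, 2021: 196 days at 0.75% → €311,000 × 0.75% × 196/365 = €1,252.5205
September 19, 2021 – February 28, 2022: 163 days at 3.35% → €311,000 × 3.35% × 163/365 = €4,652.6452
Total = €5,905.1658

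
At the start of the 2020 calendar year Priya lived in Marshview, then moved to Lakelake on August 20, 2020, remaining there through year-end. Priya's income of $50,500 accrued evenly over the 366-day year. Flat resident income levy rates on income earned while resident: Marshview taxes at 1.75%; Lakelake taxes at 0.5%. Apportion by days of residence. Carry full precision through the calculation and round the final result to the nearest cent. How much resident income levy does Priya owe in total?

$652.64

Marshview, January 1 – August 19, 2020: 232 days → $50,500 × 1.75% × 232/366 = $560.1913
Lakelake, August 20 – December 31, 2020: 134 days → $50,500 × 0.5% × 134/366 = $92.4454
Total = $652.6366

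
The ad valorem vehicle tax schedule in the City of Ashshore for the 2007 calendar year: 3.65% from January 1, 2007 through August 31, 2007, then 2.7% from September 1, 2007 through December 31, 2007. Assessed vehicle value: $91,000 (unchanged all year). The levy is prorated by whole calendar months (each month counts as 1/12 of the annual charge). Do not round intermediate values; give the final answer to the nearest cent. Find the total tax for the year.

$3,033.33

January 1 – August 31, 2007: 8 months at 3.65% → $91,000 × 3.65% × 8/12 = $2,214.3333
September 1 – December 31, 2007: 4 months at 2.7% → $91,000 × 2.7% × 4/12 = $819.0000
Total = $3,033.3333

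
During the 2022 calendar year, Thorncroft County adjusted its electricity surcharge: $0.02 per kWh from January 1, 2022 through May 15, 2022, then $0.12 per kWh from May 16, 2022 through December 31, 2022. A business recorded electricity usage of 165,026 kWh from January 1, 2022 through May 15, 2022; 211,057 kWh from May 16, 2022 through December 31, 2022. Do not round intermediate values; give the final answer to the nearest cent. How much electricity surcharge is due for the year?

$28627.36

January 1 – May 15, 2022: 165,026 kWh at $0.02/kWh → $3300.52
May 16 – December 31, 2022: 211,057 kWh at $0.12/kWh → $25326.84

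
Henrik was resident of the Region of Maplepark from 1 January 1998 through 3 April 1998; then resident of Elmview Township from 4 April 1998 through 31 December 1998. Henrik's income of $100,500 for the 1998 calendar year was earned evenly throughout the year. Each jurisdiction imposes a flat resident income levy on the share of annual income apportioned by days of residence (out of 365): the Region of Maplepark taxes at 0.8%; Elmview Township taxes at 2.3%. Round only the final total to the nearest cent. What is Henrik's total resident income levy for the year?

$1,927.40

The Region of Maplepark, 1 January – 3 April 1998: 93 days → $100,500 × 0.8% × 93/365 = $204.8548
Elmview Township, 4 April – 31 December 1998: 272 days → $100,500 × 2.3% × 272/365 = $1,722.5425
Total = $1,927.3973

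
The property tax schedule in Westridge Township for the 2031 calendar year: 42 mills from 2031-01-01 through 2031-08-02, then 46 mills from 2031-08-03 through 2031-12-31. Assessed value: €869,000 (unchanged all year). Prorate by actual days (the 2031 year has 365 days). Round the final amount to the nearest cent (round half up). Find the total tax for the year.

2031-01-01 to 2031-08-02: 214 days at 42 mills → €869,000 × 4.2% × 214/365 = €21,398.8274
2031-08-03 to 2031-12-31: 151 days at 46 mills → €869,000 × 4.6% × 151/365 = €16,537.1890
Total = €37,936.0164

€37,936.02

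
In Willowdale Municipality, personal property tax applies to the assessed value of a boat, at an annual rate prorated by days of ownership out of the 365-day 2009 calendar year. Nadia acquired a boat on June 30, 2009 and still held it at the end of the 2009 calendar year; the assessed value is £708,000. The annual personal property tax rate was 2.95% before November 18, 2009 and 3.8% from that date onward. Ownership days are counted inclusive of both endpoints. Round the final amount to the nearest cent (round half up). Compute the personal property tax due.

June 30 – November 17, 2009: 141 days at 2.95% → £708,000 × 2.95% × 141/365 = £8,068.2904
November 18 – December 31, 2009: 44 days at 3.8% → £708,000 × 3.8% × 44/365 = £3,243.2219
Total = £11,311.5123

£11,311.51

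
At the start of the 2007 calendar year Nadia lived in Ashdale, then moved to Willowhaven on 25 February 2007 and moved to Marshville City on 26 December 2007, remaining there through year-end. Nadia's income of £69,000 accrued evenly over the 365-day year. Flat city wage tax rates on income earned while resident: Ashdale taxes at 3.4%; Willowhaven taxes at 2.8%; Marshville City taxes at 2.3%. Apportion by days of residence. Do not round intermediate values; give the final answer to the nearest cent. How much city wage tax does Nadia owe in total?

Ashdale, 1 January – 24 February 2007: 55 days → £69,000 × 3.4% × 55/365 = £353.5068
Willowhaven, 25 February – 25 December 2007: 304 days → £69,000 × 2.8% × 304/365 = £1,609.1178
Marshville City, 26 December – 31 December 2007: 6 days → £69,000 × 2.3% × 6/365 = £26.0877
Total = £1,988.7123

£1,988.71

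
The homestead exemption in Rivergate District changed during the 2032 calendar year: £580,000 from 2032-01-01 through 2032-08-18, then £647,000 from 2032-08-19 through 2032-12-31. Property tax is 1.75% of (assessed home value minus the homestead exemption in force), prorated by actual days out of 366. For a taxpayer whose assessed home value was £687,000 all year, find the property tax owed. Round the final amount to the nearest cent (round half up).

2032-01-01 to 2032-08-18: 231 days, exemption £580,000 → (£687,000 − £580,000) × 1.75% × 231/366 = £1,181.8238
2032-08-19 to 2032-12-31: 135 days, exemption £647,000 → (£687,000 − £647,000) × 1.75% × 135/366 = £258.1967
Total = £1,440.0205

£1,440.02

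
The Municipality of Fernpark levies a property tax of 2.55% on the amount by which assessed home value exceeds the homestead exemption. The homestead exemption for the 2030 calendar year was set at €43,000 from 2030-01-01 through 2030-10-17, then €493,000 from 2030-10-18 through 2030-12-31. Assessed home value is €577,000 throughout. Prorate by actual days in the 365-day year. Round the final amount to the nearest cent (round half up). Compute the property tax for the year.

€11,259.12

2030-01-01 to 2030-10-17: 290 days, exemption €43,000 → (€577,000 − €43,000) × 2.55% × 290/365 = €10,818.9863
2030-10-18 to 2030-12-31: 75 days, exemption €493,000 → (€577,000 − €493,000) × 2.55% × 75/365 = €440.1370
Total = €11,259.1233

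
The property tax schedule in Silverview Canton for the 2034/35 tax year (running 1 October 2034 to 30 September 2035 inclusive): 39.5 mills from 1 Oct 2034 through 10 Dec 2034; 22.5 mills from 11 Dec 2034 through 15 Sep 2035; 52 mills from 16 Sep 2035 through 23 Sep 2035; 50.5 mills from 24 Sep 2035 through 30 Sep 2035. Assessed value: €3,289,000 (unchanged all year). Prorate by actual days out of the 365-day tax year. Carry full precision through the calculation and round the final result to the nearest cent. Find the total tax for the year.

€88,771.46

1 Oct – 10 Dec 2034: 71 days at 39.5 mills → €3,289,000 × 3.95% × 71/365 = €25,271.2342
11 Dec 2034 – 15 Sep 2035: 279 days at 22.5 mills → €3,289,000 × 2.25% × 279/365 = €56,566.2945
16 Sep – 23 Sep 2035: 8 days at 52 mills → €3,289,000 × 5.2% × 8/365 = €3,748.5589
24 Sep – 30 Sep 2035: 7 days at 50.5 mills → €3,289,000 × 5.05% × 7/365 = €3,185.3740
Total = €88,771.4616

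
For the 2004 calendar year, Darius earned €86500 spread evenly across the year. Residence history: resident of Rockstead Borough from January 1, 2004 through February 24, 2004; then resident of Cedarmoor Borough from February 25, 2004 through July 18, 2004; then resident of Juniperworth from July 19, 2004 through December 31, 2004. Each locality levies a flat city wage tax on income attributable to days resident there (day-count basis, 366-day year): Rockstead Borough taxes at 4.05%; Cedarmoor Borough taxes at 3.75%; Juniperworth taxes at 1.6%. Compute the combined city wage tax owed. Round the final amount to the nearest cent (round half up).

Rockstead Borough, January 1 – February 24, 2004: 55 days → €86500 × 4.05% × 55/366 = €526.4447
Cedarmoor Borough, February 25 – July 18, 2004: 145 days → €86500 × 3.75% × 145/366 = €1285.0922
Juniperworth, July 19 – December 31, 2004: 166 days → €86500 × 1.6% × 166/366 = €627.7158
Total = €2439.2527

€2439.25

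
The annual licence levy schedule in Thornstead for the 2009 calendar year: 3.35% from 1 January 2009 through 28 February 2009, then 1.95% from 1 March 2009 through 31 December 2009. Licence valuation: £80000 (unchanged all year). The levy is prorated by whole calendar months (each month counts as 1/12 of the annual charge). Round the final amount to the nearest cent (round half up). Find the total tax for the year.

1 January – 28 February 2009: 2 months at 3.35% → £80000 × 3.35% × 2/12 = £446.6667
1 March – 31 December 2009: 10 months at 1.95% → £80000 × 1.95% × 10/12 = £1300.0000
Total = £1746.6667

£1746.67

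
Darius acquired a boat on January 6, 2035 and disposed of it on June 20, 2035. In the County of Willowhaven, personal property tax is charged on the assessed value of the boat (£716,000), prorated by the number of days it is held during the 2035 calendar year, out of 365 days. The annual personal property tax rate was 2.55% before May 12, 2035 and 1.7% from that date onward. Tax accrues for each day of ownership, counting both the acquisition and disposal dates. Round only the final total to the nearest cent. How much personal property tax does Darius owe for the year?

January 6 – May 11, 2035: 126 days at 2.55% → £716,000 × 2.55% × 126/365 = £6,302.7616
May 12 – June 20, 2035: 40 days at 1.7% → £716,000 × 1.7% × 40/365 = £1,333.9178
Total = £7,636.6795

£7,636.68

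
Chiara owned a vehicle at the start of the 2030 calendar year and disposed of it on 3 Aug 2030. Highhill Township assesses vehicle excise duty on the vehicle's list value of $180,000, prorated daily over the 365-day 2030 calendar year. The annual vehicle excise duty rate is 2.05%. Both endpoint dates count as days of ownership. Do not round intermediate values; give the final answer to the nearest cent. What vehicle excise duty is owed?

$2,173.56

Days held (1 Jan – 3 Aug 2030): 215 out of 365
Tax = $180,000 × 2.05% × 215/365 = $2,173.5616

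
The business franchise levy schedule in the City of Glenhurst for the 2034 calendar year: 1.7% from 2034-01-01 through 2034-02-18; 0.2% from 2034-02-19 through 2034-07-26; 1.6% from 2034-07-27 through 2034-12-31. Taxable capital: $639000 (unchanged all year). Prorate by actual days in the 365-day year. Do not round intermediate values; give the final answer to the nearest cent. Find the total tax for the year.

$6437.27

2034-01-01 to 2034-02-18: 49 days at 1.7% → $639000 × 1.7% × 49/365 = $1458.3205
2034-02-19 to 2034-07-26: 158 days at 0.2% → $639000 × 0.2% × 158/365 = $553.2164
2034-07-27 to 2034-12-31: 158 days at 1.6% → $639000 × 1.6% × 158/365 = $4425.7315
Total = $6437.2685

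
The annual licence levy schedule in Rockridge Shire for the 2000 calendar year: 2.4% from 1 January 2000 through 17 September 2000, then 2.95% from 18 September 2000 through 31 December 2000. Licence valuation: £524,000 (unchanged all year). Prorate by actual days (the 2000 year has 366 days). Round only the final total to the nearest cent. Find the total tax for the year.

1 January – 17 September 2000: 261 days at 2.4% → £524,000 × 2.4% × 261/366 = £8,968.1311
18 September – 31 December 2000: 105 days at 2.95% → £524,000 × 2.95% × 105/366 = £4,434.6721
Total = £13,402.8033

£13,402.80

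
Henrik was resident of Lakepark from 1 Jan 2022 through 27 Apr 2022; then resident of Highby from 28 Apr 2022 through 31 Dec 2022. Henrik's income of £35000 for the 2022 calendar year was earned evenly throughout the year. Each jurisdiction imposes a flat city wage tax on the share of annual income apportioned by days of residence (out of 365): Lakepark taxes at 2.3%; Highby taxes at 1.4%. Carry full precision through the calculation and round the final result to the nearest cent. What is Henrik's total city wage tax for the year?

Lakepark, 1 Jan – 27 Apr 2022: 117 days → £35000 × 2.3% × 117/365 = £258.0411
Highby, 28 Apr – 31 Dec 2022: 248 days → £35000 × 1.4% × 248/365 = £332.9315
Total = £590.9726

£590.97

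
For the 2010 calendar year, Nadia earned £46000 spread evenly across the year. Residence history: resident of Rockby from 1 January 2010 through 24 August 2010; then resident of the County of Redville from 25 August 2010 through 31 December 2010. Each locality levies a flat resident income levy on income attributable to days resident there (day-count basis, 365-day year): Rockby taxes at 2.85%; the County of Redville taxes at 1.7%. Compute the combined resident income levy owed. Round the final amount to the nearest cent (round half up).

Rockby, 1 January – 24 August 2010: 236 days → £46000 × 2.85% × 236/365 = £847.6603
The County of Redville, 25 August – 31 December 2010: 129 days → £46000 × 1.7% × 129/365 = £276.3781
Total = £1124.0384

£1124.04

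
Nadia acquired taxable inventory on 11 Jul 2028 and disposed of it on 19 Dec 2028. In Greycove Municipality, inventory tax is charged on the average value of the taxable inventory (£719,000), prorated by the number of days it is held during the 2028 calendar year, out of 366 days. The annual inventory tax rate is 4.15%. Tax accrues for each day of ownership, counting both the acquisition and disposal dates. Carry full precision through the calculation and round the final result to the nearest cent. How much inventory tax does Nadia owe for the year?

Days held (11 Jul – 19 Dec 2028): 162 out of 366
Tax = £719,000 × 4.15% × 162/366 = £13,207.2049

£13,207.20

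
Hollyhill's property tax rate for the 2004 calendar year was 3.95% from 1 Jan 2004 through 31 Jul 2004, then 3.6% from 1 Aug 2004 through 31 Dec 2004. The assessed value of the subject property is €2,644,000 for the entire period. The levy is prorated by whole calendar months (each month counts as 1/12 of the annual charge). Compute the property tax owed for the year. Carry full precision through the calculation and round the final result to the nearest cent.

€100,582.17

1 Jan – 31 Jul 2004: 7 months at 3.95% → €2,644,000 × 3.95% × 7/12 = €60,922.1667
1 Aug – 31 Dec 2004: 5 months at 3.6% → €2,644,000 × 3.6% × 5/12 = €39,660.0000
Total = €100,582.1667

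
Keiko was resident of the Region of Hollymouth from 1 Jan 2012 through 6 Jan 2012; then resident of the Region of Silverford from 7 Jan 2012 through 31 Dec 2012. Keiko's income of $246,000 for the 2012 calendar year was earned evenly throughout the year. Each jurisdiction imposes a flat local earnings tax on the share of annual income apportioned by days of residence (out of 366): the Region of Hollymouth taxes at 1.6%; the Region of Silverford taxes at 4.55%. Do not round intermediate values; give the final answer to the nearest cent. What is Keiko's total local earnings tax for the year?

$11,074.03

The Region of Hollymouth, 1 Jan – 6 Jan 2012: 6 days → $246,000 × 1.6% × 6/366 = $64.5246
The Region of Silverford, 7 Jan – 31 Dec 2012: 360 days → $246,000 × 4.55% × 360/366 = $11,009.5082
Total = $11,074.0328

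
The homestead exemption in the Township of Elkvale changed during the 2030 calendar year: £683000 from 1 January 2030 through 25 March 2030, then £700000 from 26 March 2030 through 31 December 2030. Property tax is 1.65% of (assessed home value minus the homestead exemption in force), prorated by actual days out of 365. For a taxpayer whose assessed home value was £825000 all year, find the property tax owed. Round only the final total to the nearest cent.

1 January – 25 March 2030: 84 days, exemption £683000 → (£825000 − £683000) × 1.65% × 84/365 = £539.2110
26 March – 31 December 2030: 281 days, exemption £700000 → (£825000 − £700000) × 1.65% × 281/365 = £1587.8425
Total = £2127.0534

£2127.05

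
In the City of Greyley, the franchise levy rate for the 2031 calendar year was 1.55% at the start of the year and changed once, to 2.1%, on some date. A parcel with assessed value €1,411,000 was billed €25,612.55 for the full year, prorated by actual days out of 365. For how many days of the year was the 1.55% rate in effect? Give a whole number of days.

189 days

Let d = days at the first rate; then 365 − d days at the second rate.
€1,411,000 × [1.55%·d + 2.1%·(365−d)] / 365 = €25,612.55
Solving gives d = 189, so the new rate took effect on July 9, 2031.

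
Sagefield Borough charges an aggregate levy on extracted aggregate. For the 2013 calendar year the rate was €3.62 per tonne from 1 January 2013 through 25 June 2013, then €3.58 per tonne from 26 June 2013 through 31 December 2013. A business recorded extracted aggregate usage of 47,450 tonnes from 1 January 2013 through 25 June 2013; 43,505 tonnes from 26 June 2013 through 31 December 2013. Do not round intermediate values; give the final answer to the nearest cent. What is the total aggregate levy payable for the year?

1 January – 25 June 2013: 47,450 tonnes at €3.62/tonne → €171,769.00
26 June – 31 December 2013: 43,505 tonnes at €3.58/tonne → €155,747.90

€327,516.90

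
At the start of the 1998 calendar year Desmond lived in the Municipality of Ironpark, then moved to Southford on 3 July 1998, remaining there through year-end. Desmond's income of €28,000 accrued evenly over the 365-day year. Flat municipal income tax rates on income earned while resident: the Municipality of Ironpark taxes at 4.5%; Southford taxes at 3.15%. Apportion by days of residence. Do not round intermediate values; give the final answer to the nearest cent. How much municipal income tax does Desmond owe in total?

€1,071.52

The Municipality of Ironpark, 1 January – 2 July 1998: 183 days → €28,000 × 4.5% × 183/365 = €631.7260
Southford, 3 July – 31 December 1998: 182 days → €28,000 × 3.15% × 182/365 = €439.7918
Total = €1,071.5178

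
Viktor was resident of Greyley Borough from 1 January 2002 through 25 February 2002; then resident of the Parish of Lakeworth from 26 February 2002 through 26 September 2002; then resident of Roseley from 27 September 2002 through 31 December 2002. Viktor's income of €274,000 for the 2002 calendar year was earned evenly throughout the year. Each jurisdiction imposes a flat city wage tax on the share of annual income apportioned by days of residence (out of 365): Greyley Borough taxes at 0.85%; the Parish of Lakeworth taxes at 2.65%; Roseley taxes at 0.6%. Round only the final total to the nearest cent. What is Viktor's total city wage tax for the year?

€5,026.96

Greyley Borough, 1 January – 25 February 2002: 56 days → €274,000 × 0.85% × 56/365 = €357.3260
The Parish of Lakeworth, 26 February – 26 September 2002: 213 days → €274,000 × 2.65% × 213/365 = €4,237.2411
Roseley, 27 September – 31 December 2002: 96 days → €274,000 × 0.6% × 96/365 = €432.3945
Total = €5,026.9616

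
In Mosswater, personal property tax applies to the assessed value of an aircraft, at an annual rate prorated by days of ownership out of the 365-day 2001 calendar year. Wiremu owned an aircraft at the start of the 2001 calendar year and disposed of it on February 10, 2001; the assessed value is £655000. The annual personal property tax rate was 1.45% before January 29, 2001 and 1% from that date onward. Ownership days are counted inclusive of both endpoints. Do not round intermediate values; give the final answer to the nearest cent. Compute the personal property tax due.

January 1 – January 28, 2001: 28 days at 1.45% → £655000 × 1.45% × 28/365 = £728.5753
January 29 – February 10, 2001: 13 days at 1% → £655000 × 1% × 13/365 = £233.2877
Total = £961.8630

£961.86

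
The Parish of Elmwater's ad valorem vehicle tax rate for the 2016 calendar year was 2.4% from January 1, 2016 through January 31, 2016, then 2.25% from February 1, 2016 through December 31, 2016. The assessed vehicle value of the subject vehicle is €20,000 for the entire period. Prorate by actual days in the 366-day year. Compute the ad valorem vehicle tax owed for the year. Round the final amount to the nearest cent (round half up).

€452.54

January 1 – January 31, 2016: 31 days at 2.4% → €20,000 × 2.4% × 31/366 = €40.6557
February 1 – December 31, 2016: 335 days at 2.25% → €20,000 × 2.25% × 335/366 = €411.8852
Total = €452.5410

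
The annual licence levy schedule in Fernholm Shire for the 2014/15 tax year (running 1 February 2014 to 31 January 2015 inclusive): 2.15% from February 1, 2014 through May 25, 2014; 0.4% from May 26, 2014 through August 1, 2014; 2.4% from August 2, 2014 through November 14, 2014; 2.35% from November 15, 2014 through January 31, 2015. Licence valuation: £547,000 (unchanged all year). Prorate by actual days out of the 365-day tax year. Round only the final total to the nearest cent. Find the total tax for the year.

February 1 – May 25, 2014: 114 days at 2.15% → £547,000 × 2.15% × 114/365 = £3,673.1425
May 26 – August 1, 2014: 68 days at 0.4% → £547,000 × 0.4% × 68/365 = £407.6274
August 2 – November 14, 2014: 105 days at 2.4% → £547,000 × 2.4% × 105/365 = £3,776.5479
November 15, 2014 – January 31, 2015: 78 days at 2.35% → £547,000 × 2.35% × 78/365 = £2,746.9890
Total = £10,604.3068

£10,604.31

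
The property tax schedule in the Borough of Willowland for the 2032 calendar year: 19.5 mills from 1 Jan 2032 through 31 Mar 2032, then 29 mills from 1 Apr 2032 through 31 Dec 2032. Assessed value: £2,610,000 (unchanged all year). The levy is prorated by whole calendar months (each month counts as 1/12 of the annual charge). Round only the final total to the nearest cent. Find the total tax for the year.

1 Jan – 31 Mar 2032: 3 months at 19.5 mills → £2,610,000 × 1.95% × 3/12 = £12,723.7500
1 Apr – 31 Dec 2032: 9 months at 29 mills → £2,610,000 × 2.9% × 9/12 = £56,767.5000
Total = £69,491.2500

£69,491.25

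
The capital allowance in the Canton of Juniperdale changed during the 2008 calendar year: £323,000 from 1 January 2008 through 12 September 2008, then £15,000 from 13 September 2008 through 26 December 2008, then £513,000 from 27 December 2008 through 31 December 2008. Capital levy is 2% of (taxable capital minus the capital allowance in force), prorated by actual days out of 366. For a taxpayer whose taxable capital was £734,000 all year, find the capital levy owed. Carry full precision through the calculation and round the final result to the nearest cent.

£9,935.30

1 January – 12 September 2008: 256 days, exemption £323,000 → (£734,000 − £323,000) × 2% × 256/366 = £5,749.5082
13 September – 26 December 2008: 105 days, exemption £15,000 → (£734,000 − £15,000) × 2% × 105/366 = £4,125.4098
27 December – 31 December 2008: 5 days, exemption £513,000 → (£734,000 − £513,000) × 2% × 5/366 = £60.3825
Total = £9,935.3005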